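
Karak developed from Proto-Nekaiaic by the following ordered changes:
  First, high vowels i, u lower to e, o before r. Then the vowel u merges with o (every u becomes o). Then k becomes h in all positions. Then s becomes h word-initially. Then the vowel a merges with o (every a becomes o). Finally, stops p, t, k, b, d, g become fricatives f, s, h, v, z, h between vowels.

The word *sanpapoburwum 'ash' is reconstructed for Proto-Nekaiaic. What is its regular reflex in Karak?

Karak: *sanpapoburwum > sanpapoborwum > sanpapoborwom > hanpapoborwom > honpopoborwom > honpofovorwom  (by pre-rhotic lowering, vowel merger, debuccalisation, vowel merger, intervocalic lenition)

honpofovorwom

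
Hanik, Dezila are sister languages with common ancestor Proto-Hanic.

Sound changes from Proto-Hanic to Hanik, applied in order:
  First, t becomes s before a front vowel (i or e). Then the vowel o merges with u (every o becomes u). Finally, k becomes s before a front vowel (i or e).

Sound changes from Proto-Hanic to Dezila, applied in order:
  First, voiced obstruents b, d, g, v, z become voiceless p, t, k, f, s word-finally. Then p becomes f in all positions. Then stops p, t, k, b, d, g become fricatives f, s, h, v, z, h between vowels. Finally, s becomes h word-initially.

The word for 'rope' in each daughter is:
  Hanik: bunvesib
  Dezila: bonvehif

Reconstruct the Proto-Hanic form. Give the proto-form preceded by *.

Position 2: Hanik has u, Dezila has o. Dezila preserves o here (none of its changes turn any other segment into o), so the proto-segment is *o.
Position 6: Hanik has s, Dezila has h. Taking the neighbouring segments as reconstructed: Hanik s could go back to *t or *k or *s; Dezila h could go back to *k or *g or *h — the one source consistent with every daughter is *k.
Position 8: Hanik has b, Dezila has f. Hanik preserves b here (none of its changes turn any other segment into b), so the proto-segment is *b.
Continuing position by position gives *bonvekib; check it forward:
Hanik: *bonvekib > bunvekib > bunvesib  (by vowel merger, palatalisation)
Dezila: *bonvekib
  bonvekib → bonvekip   [final devoicing]
  bonvekip → bonvekif   [unconditioned shift]
  bonvekif → bonvehif   [intervocalic lenition]
  bonvehif (rule 4 does not apply)
  giving Dezila bonvehif.
No other proto-form is consistent with every reflex, so the reconstruction is *bonvekib.

*bonvekib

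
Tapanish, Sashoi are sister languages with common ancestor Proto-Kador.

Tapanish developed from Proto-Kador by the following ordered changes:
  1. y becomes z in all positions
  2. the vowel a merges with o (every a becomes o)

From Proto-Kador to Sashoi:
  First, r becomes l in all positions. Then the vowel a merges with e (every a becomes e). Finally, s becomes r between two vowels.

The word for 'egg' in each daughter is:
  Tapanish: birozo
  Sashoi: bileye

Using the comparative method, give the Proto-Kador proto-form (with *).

*biraya

Position 4: Tapanish has o, Sashoi has e. Taking the neighbouring segments as reconstructed: Tapanish o could go back to *a or *o; Sashoi e could go back to *a or *e — the one source consistent with every daughter is *a.
Position 6: Tapanish has o, Sashoi has e. Taking the neighbouring segments as reconstructed: Tapanish o could go back to *a or *o; Sashoi e could go back to *a or *e — the one source consistent with every daughter is *a.
Position 5: Tapanish has z, Sashoi has y. Sashoi preserves y here (none of its changes turn any other segment into y), so the proto-segment is *y.
This points to *biraya. Verify forward in each daughter:
Tapanish: *biraya > biraza > birozo  (by unconditioned shift, vowel merger)
Sashoi: *biraya > bilaya > bileye  (by unconditioned shift, vowel merger)
Only *biraya yields all of Tapanish birozo, Sashoi bileye.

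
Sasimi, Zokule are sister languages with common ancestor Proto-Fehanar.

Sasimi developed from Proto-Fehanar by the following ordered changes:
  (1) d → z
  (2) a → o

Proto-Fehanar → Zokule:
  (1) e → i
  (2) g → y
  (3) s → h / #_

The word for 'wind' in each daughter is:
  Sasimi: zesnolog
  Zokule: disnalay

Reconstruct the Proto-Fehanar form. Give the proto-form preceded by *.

*desnalag

Position 2: Sasimi has e, Zokule has i. Sasimi preserves e here (none of its changes turn any other segment into e), so the proto-segment is *e.
Position 1: Sasimi has z, Zokule has d. Zokule preserves d here (none of its changes turn any other segment into d), so the proto-segment is *d.
Continuing position by position gives *desnalag; check it forward:
Sasimi: *desnalag > zesnalag > zesnolog  (by unconditioned shift, vowel merger)
Zokule: *desnalag > disnalag > disnalay  (by vowel merger, unconditioned shift)
*desnalag is the unique common source.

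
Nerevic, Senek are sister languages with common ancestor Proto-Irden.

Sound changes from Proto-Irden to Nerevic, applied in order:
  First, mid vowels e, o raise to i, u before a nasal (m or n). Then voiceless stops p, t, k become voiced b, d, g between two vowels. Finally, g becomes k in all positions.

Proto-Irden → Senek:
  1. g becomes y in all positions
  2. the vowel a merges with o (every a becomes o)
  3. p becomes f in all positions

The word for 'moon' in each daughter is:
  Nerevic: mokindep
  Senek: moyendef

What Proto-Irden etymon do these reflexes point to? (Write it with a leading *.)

Position 8: Nerevic has p, Senek has f. Nerevic preserves p here (none of its changes turn any other segment into p), so the proto-segment is *p.
Position 3: Nerevic has k, Senek has y. Taking the neighbouring segments as reconstructed: Nerevic k could go back to *k or *g; Senek y could go back to *g or *y — the one source consistent with every daughter is *g.
Position 4: Nerevic has i, Senek has e. Senek preserves e here (none of its changes turn any other segment into e), so the proto-segment is *e.
The remaining positions agree across the daughters. Check the candidate against every language:
Nerevic: start from *mogendep.
  rule 1 (pre-nasal raising): mogendep → mogindep
  rule 2: no change — mogindep
  rule 3 (unconditioned shift): mogindep → mokindep
  ⇒ Nerevic mokindep
Senek: start from *mogendep.
  rule 1 (unconditioned shift): mogendep → moyendep
  rule 2: no change — moyendep
  rule 3 (unconditioned shift): moyendep → moyendef
  ⇒ Senek moyendef
No other proto-form is consistent with every reflex, so the reconstruction is *mogendep.

*mogendep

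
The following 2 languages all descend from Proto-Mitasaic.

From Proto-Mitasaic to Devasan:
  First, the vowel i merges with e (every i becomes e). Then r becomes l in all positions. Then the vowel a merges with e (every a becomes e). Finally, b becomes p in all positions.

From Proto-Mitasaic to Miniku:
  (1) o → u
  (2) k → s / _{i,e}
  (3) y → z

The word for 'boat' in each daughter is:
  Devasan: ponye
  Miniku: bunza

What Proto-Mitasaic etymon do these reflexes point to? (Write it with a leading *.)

*bonya

Position 1: Devasan has p, Miniku has b. Miniku preserves b here (none of its changes turn any other segment into b), so the proto-segment is *b.
Position 2: Devasan has o, Miniku has u. Devasan preserves o here (none of its changes turn any other segment into o), so the proto-segment is *o.
Position 5: Devasan has e, Miniku has a. Miniku preserves a here (none of its changes turn any other segment into a), so the proto-segment is *a.
This points to *bonya. Verify forward in each daughter:
Devasan: *bonya
  bonya (rule 1 does not apply)
  bonya (rule 2 does not apply)
  bonya → bonye   [vowel merger]
  bonye → ponye   [unconditioned shift]
  giving Devasan ponye.
Miniku: start from *bonya.
  rule 1 (vowel merger): bonya → bunya
  rule 2: no change — bunya
  rule 3 (unconditioned shift): bunya → bunza
  ⇒ Miniku bunza
No other proto-form is consistent with every reflex, so the reconstruction is *bonya.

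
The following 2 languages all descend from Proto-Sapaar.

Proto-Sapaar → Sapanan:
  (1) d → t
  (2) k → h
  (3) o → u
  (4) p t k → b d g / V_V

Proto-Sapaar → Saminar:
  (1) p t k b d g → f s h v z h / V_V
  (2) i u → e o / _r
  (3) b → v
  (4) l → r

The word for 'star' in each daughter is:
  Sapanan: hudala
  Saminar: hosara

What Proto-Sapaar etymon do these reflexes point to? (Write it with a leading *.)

Position 3: Sapanan has d, Saminar has s. Taking the neighbouring segments as reconstructed: Sapanan d could go back to *t or *d; Saminar s could go back to *t or *s — the one source consistent with every daughter is *t.
Position 2: Sapanan has u, Saminar has o. Taking the neighbouring segments as reconstructed: Sapanan u could go back to *o or *u; Saminar o can only go back to *o — the one source consistent with every daughter is *o.
Continuing position by position gives *hotala; check it forward:
Sapanan: start from *hotala.
  rule 1: no change — hotala
  rule 2: no change — hotala
  rule 3 (vowel merger): hotala → hutala
  rule 4 (intervocalic voicing): hutala → hudala
  ⇒ Sapanan hudala
Saminar: start from *hotala.
  rule 1 (intervocalic lenition): hotala → hosala
  rule 2: no change — hosala
  rule 3: no change — hosala
  rule 4 (unconditioned shift): hosala → hosara
  ⇒ Saminar hosara
*hotala is the unique common source.

*hotala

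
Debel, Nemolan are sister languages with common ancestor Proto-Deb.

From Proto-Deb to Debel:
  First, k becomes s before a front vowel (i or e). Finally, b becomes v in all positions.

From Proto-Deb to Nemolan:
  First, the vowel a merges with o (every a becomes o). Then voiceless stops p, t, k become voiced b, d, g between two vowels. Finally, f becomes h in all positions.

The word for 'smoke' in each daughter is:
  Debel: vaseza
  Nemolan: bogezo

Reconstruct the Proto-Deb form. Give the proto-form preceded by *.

Position 2: Debel has a, Nemolan has o. Debel preserves a here (none of its changes turn any other segment into a), so the proto-segment is *a.
Position 1: Debel has v, Nemolan has b. Taking the neighbouring segments as reconstructed: Debel v could go back to *b or *v; Nemolan b can only go back to *b — the one source consistent with every daughter is *b.
Position 3: Debel has s, Nemolan has g. Taking the neighbouring segments as reconstructed: Debel s could go back to *k or *s; Nemolan g could go back to *k or *g — the one source consistent with every daughter is *k.
This points to *bakeza. Verify forward in each daughter:
Debel: start from *bakeza.
  rule 1 (palatalisation): bakeza → baseza
  rule 2 (unconditioned shift): baseza → vaseza
  ⇒ Debel vaseza
Nemolan: *bakeza
  bakeza → bokezo   [vowel merger]
  bokezo → bogezo   [intervocalic voicing]
  bogezo (rule 3 does not apply)
  giving Nemolan bogezo.
*bakeza is the unique common source.

*bakeza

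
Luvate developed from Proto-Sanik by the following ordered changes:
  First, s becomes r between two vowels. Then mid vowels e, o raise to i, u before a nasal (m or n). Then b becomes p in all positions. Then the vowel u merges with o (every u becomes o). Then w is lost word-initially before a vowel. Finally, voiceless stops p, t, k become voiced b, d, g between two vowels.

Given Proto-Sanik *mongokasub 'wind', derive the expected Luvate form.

mongogarop

Luvate: *mongokasub
  mongokasub → mongokarub   [rhotacism]
  mongokarub → mungokarub   [pre-nasal raising]
  mungokarub → mungokarup   [unconditioned shift]
  mungokarup → mongokarop   [vowel merger]
  mongokarop (rule 5 does not apply)
  mongokarop → mongogarop   [intervocalic voicing]
  giving Luvate mongogarop.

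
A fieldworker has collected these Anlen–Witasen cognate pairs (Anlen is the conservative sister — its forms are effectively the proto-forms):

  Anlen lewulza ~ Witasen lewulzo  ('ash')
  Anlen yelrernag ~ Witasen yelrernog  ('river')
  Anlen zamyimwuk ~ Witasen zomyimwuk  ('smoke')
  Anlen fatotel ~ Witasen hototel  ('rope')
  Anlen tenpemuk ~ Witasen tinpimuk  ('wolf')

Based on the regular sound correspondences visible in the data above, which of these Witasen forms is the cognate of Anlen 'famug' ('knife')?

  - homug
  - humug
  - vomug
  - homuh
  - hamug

fatotel ~ hototel — Anlen f corresponds to Witasen h word-initially before a back vowel.
zamyimwuk ~ zomyimwuk — Anlen a corresponds to Witasen o after a consonant, before a nasal.
Applying these to Anlen 'famug':
  famug → hamug   (f→h word-initially before a back vowel)
  hamug → homug   (a→o after a consonant, before a nasal)
So the Witasen cognate is 'homug'.

homug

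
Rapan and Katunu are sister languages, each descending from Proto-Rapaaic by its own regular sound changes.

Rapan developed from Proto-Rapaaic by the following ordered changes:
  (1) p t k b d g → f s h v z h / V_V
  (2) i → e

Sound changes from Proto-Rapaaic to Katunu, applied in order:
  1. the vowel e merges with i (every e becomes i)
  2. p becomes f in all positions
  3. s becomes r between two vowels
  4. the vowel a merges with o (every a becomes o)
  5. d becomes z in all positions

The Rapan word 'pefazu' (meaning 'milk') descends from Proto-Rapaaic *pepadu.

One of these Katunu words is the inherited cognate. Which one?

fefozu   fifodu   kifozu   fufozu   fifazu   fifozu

fifozu

Katunu: *pepadu
  pepadu → pipadu   [vowel merger]
  pipadu → fifadu   [unconditioned shift]
  fifadu (rule 3 does not apply)
  fifadu → fifodu   [vowel merger]
  fifodu → fifozu   [unconditioned shift]
  giving Katunu fifozu.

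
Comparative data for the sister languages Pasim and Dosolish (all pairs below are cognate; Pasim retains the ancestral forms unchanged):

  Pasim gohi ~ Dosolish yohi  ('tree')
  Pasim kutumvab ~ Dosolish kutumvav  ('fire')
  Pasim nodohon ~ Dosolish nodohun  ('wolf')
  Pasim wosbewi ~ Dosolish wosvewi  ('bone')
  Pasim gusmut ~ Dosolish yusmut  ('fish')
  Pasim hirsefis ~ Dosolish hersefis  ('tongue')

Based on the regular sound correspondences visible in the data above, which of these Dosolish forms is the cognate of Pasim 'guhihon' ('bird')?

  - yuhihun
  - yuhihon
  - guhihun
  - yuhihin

yuhihun

gusmut ~ yusmut — Pasim g corresponds to Dosolish y word-initially before a back vowel.
nodohon ~ nodohun — Pasim o corresponds to Dosolish u after a consonant, before a nasal.
Applying these to Pasim 'guhihon':
  guhihon → yuhihon   (g→y word-initially before a back vowel)
  yuhihon → yuhihun   (o→u after a consonant, before a nasal)
So the Dosolish cognate is 'yuhihun'.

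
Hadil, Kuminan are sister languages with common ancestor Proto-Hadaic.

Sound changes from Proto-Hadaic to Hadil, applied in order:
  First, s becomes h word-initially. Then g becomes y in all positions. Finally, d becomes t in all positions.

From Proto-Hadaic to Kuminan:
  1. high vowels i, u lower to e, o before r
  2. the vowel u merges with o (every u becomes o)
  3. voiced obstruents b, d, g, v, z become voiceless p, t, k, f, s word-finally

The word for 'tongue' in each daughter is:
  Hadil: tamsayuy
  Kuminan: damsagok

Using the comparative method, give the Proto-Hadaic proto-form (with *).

Position 8: Hadil has y, Kuminan has k. Taking the neighbouring segments as reconstructed: Hadil y could go back to *g or *y; Kuminan k could go back to *k or *g — the one source consistent with every daughter is *g.
Position 1: Hadil has t, Kuminan has d. Kuminan preserves d here (none of its changes turn any other segment into d), so the proto-segment is *d.
Position 7: Hadil has u, Kuminan has o. Hadil preserves u here (none of its changes turn any other segment into u), so the proto-segment is *u.
This points to *damsagug. Verify forward in each daughter:
Hadil: *damsagug > damsayuy > tamsayuy  (by unconditioned shift, unconditioned shift)
Kuminan: *damsagug > damsagog > damsagok  (by vowel merger, final devoicing)
Only *damsagug yields all of Hadil tamsayuy, Kuminan damsagok.

*damsagug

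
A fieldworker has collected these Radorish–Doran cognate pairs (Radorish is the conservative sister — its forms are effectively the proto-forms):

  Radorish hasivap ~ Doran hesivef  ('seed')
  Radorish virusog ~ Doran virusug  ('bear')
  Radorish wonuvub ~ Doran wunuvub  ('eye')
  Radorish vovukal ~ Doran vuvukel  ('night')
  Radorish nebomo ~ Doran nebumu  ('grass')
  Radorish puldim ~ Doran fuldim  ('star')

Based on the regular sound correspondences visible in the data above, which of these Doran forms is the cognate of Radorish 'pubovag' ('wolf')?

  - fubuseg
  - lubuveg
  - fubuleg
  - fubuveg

fubuveg

puldim ~ fuldim — Radorish p corresponds to Doran f word-initially before a back vowel.
vovukal ~ vuvukel — Radorish o corresponds to Doran u after a consonant, before a labial obstruent.
hasivap ~ hesivef, vovukal ~ vuvukel — Radorish a corresponds to Doran e after a consonant, before a consonant other than r, m, n, p, b, f, v.
Applying these to Radorish 'pubovag':
  pubovag → fubovag   (p→f word-initially before a back vowel)
  fubovag → fubuvag   (o→u after a consonant, before a labial obstruent)
  fubuvag → fubuveg   (a→e after a consonant, before a consonant other than r, m, n, p, b, f, v)
So the Doran cognate is 'fubuveg'.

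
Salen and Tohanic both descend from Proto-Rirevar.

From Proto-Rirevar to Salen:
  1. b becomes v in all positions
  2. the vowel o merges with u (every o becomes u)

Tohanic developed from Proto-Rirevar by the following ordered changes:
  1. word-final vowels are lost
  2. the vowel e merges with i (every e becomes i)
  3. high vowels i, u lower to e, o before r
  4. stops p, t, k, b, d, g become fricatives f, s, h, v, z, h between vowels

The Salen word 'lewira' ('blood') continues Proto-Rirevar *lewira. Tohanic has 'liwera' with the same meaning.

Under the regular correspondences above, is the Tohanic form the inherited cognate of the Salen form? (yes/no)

no

Derive the expected Tohanic reflex of *lewira:
Tohanic: *lewira > lewir > liwir > liwer  (by apocope, vowel merger, pre-rhotic lowering)
The regular Tohanic reflex would be 'liwer', but the attested form is 'liwera'. The correspondence is irregular, so they are not cognates (the Tohanic form has a different source).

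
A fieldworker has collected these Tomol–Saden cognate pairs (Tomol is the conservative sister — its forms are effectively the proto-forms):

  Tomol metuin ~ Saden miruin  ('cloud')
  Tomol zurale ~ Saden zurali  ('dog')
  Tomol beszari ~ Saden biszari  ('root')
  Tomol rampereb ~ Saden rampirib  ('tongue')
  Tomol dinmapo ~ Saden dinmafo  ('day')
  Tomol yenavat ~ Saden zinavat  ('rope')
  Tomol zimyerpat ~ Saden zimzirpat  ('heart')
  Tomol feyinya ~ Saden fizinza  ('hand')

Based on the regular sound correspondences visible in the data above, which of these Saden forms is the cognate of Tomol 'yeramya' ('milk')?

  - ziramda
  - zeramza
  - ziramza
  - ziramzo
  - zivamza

ziramza

yenavat ~ zinavat — Tomol y corresponds to Saden z word-initially before a front vowel.
rampereb ~ rampirib, zimyerpat ~ zimzirpat — Tomol e corresponds to Saden i after a consonant, before r.
feyinya ~ fizinza — Tomol y corresponds to Saden z after a consonant, before a back vowel.
Applying these to Tomol 'yeramya':
  yeramya → zeramya   (y→z word-initially before a front vowel)
  zeramya → ziramya   (e→i after a consonant, before r)
  ziramya → ziramza   (y→z after a consonant, before a back vowel)
So the Saden cognate is 'ziramza'.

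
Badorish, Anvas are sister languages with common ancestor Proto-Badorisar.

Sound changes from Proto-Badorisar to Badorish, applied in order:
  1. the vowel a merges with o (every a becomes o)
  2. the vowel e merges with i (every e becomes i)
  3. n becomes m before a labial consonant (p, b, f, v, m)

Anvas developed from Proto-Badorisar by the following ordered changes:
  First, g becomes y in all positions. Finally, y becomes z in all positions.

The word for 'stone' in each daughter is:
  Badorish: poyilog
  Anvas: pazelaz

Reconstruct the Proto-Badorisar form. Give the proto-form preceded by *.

*payelag

Position 4: Badorish has i, Anvas has e. Anvas preserves e here (none of its changes turn any other segment into e), so the proto-segment is *e.
Position 2: Badorish has o, Anvas has a. Anvas preserves a here (none of its changes turn any other segment into a), so the proto-segment is *a.
Position 7: Badorish has g, Anvas has z. Badorish preserves g here (none of its changes turn any other segment into g), so the proto-segment is *g.
This points to *payelag. Verify forward in each daughter:
Badorish: *payelag
  payelag → poyelog   [vowel merger]
  poyelog → poyilog   [vowel merger]
  poyilog (rule 3 does not apply)
  giving Badorish poyilog.
Anvas: *payelag
  payelag → payelay   [unconditioned shift]
  payelay → pazelaz   [unconditioned shift]
  giving Anvas pazelaz.
Only *payelag yields all of Badorish poyilog, Anvas pazelaz.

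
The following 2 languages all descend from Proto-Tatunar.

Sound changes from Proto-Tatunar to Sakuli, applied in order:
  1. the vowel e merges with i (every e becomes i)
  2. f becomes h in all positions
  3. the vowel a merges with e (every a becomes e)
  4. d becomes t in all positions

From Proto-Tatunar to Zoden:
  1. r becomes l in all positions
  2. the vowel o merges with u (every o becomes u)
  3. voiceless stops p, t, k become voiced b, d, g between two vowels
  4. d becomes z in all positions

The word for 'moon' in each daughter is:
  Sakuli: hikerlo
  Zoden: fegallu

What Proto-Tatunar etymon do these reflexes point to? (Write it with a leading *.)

Position 3: Sakuli has k, Zoden has g. Sakuli preserves k here (none of its changes turn any other segment into k), so the proto-segment is *k.
Position 2: Sakuli has i, Zoden has e. Zoden preserves e here (none of its changes turn any other segment into e), so the proto-segment is *e.
Position 4: Sakuli has e, Zoden has a. Zoden preserves a here (none of its changes turn any other segment into a), so the proto-segment is *a.
Verify the candidate proto-form against each daughter:
Sakuli: *fekarlo
  fekarlo → fikarlo   [vowel merger]
  fikarlo → hikarlo   [unconditioned shift]
  hikarlo → hikerlo   [vowel merger]
  hikerlo (rule 4 does not apply)
  giving Sakuli hikerlo.
Zoden: *fekarlo > fekallo > fekallu > fegallu  (by unconditioned shift, vowel merger, intervocalic voicing)
No other proto-form is consistent with every reflex, so the reconstruction is *fekarlo.

*fekarlo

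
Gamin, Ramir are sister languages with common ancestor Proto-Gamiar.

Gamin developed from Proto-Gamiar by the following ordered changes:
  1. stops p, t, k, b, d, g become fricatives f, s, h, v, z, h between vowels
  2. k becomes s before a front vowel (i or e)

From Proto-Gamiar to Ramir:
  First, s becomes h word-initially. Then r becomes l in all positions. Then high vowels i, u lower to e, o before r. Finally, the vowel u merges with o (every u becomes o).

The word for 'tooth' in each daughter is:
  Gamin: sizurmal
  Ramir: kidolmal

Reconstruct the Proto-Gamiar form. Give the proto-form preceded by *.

Position 5: Gamin has r, Ramir has l. Gamin preserves r here (none of its changes turn any other segment into r), so the proto-segment is *r.
Position 4: Gamin has u, Ramir has o. Gamin preserves u here (none of its changes turn any other segment into u), so the proto-segment is *u.
Verify the candidate proto-form against each daughter:
Gamin: *kidurmal > kizurmal > sizurmal  (by intervocalic lenition, palatalisation)
Ramir: *kidurmal
  kidurmal (rule 1 does not apply)
  kidurmal → kidulmal   [unconditioned shift]
  kidulmal (rule 3 does not apply)
  kidulmal → kidolmal   [vowel merger]
  giving Ramir kidolmal.
Only *kidurmal yields all of Gamin sizurmal, Ramir kidolmal.

*kidurmal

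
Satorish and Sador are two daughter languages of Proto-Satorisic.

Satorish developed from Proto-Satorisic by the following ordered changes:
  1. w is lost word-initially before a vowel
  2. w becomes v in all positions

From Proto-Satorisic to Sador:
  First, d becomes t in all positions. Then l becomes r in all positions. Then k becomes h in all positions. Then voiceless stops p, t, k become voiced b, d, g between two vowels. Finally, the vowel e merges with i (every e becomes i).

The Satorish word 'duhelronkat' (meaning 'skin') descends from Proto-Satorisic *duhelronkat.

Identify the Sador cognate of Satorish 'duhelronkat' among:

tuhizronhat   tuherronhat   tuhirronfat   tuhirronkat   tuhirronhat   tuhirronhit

tuhirronhat

Sador: *duhelronkat
  duhelronkat → tuhelronkat   [unconditioned shift]
  tuhelronkat → tuherronkat   [unconditioned shift]
  tuherronkat → tuherronhat   [unconditioned shift]
  tuherronhat (rule 4 does not apply)
  tuherronhat → tuhirronhat   [vowel merger]
  giving Sador tuhirronhat.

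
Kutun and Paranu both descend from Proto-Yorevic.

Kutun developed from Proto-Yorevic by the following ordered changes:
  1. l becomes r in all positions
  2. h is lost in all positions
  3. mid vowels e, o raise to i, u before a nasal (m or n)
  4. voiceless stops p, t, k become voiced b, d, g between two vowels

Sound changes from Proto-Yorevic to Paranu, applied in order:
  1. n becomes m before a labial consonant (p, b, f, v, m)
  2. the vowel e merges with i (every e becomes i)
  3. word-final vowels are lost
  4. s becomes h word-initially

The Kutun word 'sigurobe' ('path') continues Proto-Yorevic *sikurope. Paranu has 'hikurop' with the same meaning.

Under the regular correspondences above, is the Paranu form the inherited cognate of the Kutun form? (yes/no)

Derive the expected Paranu reflex of *sikurope:
Paranu: *sikurope > sikuropi > sikurop > hikurop  (by vowel merger, apocope, debuccalisation)
Paranu 'hikurop' matches the regular reflex exactly, so the pair is cognate.

yes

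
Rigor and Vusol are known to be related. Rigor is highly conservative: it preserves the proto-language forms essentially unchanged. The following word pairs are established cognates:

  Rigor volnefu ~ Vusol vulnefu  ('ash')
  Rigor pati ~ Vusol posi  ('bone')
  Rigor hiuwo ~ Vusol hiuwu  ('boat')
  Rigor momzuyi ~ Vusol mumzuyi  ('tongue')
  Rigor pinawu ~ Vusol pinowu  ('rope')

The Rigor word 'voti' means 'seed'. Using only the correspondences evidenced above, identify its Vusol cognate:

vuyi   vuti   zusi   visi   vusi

vusi

volnefu ~ vulnefu — Rigor o corresponds to Vusol u after a consonant, before a consonant other than r, m, n, p, b, f, v.
pati ~ posi — Rigor t corresponds to Vusol s between vowels (before a front vowel).
Applying these to Rigor 'voti':
  voti → vuti   (o→u after a consonant, before a consonant other than r, m, n, p, b, f, v)
  vuti → vusi   (t→s between vowels (before a front vowel))
So the Vusol cognate is 'vusi'.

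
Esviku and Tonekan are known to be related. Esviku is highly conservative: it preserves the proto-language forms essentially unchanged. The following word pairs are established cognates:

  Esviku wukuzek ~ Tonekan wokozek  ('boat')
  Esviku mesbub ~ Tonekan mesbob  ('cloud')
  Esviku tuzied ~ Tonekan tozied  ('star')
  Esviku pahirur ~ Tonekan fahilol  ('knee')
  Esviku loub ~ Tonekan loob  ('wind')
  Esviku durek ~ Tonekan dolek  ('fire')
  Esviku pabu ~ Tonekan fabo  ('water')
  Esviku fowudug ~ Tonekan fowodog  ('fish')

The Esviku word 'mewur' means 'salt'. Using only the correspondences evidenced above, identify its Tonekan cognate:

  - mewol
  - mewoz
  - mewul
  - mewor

mewol

pahirur ~ fahilol, durek ~ dolek — Esviku u corresponds to Tonekan o after a consonant, before r.
pahirur ~ fahilol — Esviku r corresponds to Tonekan l word-finally.
Applying these to Esviku 'mewur':
  mewur → mewor   (u→o after a consonant, before r)
  mewor → mewol   (r→l word-finally)
So the Tonekan cognate is 'mewol'.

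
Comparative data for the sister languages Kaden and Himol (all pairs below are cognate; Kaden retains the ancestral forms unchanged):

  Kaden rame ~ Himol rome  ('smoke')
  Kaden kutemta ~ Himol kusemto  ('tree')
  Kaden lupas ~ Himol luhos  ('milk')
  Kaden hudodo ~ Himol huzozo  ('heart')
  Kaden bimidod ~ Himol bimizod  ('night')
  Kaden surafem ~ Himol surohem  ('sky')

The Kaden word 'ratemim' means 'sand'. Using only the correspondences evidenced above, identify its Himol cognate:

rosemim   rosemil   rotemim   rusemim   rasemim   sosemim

lupas ~ luhos — Kaden a corresponds to Himol o after a consonant, before a consonant other than r, m, n, p, b, f, v.
kutemta ~ kusemto — Kaden t corresponds to Himol s between vowels (before a front vowel).
Applying these to Kaden 'ratemim':
  ratemim → rotemim   (a→o after a consonant, before a consonant other than r, m, n, p, b, f, v)
  rotemim → rosemim   (t→s between vowels (before a front vowel))
So the Himol cognate is 'rosemim'.

rosemim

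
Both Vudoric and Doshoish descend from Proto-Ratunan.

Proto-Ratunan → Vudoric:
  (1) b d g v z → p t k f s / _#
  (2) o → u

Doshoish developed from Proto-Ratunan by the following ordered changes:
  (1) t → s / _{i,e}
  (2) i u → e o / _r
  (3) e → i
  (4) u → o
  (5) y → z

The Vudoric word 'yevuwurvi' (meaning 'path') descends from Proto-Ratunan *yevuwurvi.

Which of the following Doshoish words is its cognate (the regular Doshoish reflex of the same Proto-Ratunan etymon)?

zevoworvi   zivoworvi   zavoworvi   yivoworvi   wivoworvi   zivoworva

zivoworvi

Doshoish: start from *yevuwurvi.
  rule 1: no change — yevuwurvi
  rule 2 (pre-rhotic lowering): yevuwurvi → yevuworvi
  rule 3 (vowel merger): yevuworvi → yivuworvi
  rule 4 (vowel merger): yivuworvi → yivoworvi
  rule 5 (unconditioned shift): yivoworvi → zivoworvi
  ⇒ Doshoish zivoworvi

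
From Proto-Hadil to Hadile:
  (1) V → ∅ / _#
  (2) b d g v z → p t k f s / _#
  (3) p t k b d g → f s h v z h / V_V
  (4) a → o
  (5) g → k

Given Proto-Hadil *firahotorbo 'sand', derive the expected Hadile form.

firohosorp

Hadile: *firahotorbo > firahotorb > firahotorp > firahosorp > firohosorp  (by apocope, final devoicing, intervocalic lenition, vowel merger)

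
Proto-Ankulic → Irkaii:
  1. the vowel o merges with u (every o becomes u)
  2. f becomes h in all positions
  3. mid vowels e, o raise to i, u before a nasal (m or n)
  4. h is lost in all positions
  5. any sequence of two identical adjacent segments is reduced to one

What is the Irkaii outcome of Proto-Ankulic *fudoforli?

Irkaii: *fudoforli > fudufurli > huduhurli > uduurli > udurli  (by vowel merger, unconditioned shift, h-loss, degemination)

udurli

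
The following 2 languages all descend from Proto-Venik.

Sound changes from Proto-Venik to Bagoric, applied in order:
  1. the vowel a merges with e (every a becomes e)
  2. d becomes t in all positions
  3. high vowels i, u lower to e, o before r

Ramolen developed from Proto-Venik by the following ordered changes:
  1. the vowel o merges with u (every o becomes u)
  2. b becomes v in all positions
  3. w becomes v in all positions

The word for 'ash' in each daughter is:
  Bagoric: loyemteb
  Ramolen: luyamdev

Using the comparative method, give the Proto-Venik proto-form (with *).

Position 4: Bagoric has e, Ramolen has a. Ramolen preserves a here (none of its changes turn any other segment into a), so the proto-segment is *a.
Position 6: Bagoric has t, Ramolen has d. Ramolen preserves d here (none of its changes turn any other segment into d), so the proto-segment is *d.
Position 2: Bagoric has o, Ramolen has u. Taking the neighbouring segments as reconstructed: Bagoric o can only go back to *o; Ramolen u could go back to *o or *u — the one source consistent with every daughter is *o.
This points to *loyamdeb. Verify forward in each daughter:
Bagoric: start from *loyamdeb.
  rule 1 (vowel merger): loyamdeb → loyemdeb
  rule 2 (unconditioned shift): loyemdeb → loyemteb
  rule 3: no change — loyemteb
  ⇒ Bagoric loyemteb
Ramolen: start from *loyamdeb.
  rule 1 (vowel merger): loyamdeb → luyamdeb
  rule 2 (unconditioned shift): luyamdeb → luyamdev
  rule 3: no change — luyamdev
  ⇒ Ramolen luyamdev
Only *loyamdeb yields all of Bagoric loyemteb, Ramolen luyamdev.

*loyamdeb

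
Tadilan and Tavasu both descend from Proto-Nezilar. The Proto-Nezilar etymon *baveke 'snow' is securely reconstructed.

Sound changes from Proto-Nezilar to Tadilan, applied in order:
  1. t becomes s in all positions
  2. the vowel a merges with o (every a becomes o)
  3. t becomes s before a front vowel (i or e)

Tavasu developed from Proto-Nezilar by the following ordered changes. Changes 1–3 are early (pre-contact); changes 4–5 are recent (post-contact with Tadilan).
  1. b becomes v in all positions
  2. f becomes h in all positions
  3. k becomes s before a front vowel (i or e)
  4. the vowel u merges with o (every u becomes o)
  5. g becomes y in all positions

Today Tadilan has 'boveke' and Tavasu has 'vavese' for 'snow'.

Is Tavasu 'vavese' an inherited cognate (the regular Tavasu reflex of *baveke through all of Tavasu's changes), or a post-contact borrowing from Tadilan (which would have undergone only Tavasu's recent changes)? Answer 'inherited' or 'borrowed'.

If inherited, *baveke would pass through all of Tavasu's changes:
Tavasu: start from *baveke.
  rule 1 (unconditioned shift): baveke → vaveke
  rule 2: no change — vaveke
  rule 3 (palatalisation): vaveke → vavese
  rule 4: no change — vavese
  rule 5: no change — vavese
  ⇒ Tavasu vavese
If borrowed from Tadilan 'boveke' after the early changes, it would undergo only the recent ones:
  rule 4 (vowel merger): no change (boveke)
  rule 5 (unconditioned shift): no change (boveke)
  ⇒ as a loan: boveke
Tavasu 'vavese' matches the inherited outcome exactly, so it is an inherited cognate, not a loan.

inherited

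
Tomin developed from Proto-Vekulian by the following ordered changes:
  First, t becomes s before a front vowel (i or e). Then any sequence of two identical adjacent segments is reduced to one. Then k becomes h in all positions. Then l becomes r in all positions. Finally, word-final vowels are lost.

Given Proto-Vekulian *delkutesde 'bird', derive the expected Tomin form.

derhusesd

Tomin: *delkutesde
  delkutesde → delkusesde   [palatalisation]
  delkusesde (rule 2 does not apply)
  delkusesde → delhusesde   [unconditioned shift]
  delhusesde → derhusesde   [unconditioned shift]
  derhusesde → derhusesd   [apocope]
  giving Tomin derhusesd.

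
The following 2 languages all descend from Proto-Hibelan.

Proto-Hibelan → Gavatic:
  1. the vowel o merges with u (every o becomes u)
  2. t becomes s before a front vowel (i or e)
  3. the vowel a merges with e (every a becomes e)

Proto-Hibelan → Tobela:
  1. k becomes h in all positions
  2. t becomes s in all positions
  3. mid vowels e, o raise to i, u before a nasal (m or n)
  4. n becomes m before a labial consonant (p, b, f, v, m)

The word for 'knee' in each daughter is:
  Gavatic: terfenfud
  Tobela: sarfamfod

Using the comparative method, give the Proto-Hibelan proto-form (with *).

Position 8: Gavatic has u, Tobela has o. Tobela preserves o here (none of its changes turn any other segment into o), so the proto-segment is *o.
Position 2: Gavatic has e, Tobela has a. Tobela preserves a here (none of its changes turn any other segment into a), so the proto-segment is *a.
Continuing position by position gives *tarfanfod; check it forward:
Gavatic: start from *tarfanfod.
  rule 1 (vowel merger): tarfanfod → tarfanfud
  rule 2: no change — tarfanfud
  rule 3 (vowel merger): tarfanfud → terfenfud
  ⇒ Gavatic terfenfud
Tobela: *tarfanfod > sarfanfod > sarfamfod  (by unconditioned shift, nasal place assimilation)
Only *tarfanfod yields all of Gavatic terfenfud, Tobela sarfamfod.

*tarfanfod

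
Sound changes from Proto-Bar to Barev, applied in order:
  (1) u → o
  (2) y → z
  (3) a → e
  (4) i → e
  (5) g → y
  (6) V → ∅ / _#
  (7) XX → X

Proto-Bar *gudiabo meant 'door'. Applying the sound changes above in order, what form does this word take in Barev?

Barev: start from *gudiabo.
  rule 1 (vowel merger): gudiabo → godiabo
  rule 2: no change — godiabo
  rule 3 (vowel merger): godiabo → godiebo
  rule 4 (vowel merger): godiebo → godeebo
  rule 5 (unconditioned shift): godeebo → yodeebo
  rule 6 (apocope): yodeebo → yodeeb
  rule 7 (degemination): yodeeb → yodeb
  ⇒ Barev yodeb

yodeb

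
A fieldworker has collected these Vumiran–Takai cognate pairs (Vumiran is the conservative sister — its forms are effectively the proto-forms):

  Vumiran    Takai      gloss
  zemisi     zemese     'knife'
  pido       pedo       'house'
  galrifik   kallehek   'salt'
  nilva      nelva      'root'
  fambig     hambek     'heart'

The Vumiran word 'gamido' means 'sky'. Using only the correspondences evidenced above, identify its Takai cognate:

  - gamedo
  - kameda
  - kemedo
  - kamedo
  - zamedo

galrifik ~ kallehek — Vumiran g corresponds to Takai k word-initially before a back vowel.
zemisi ~ zemese, pido ~ pedo — Vumiran i corresponds to Takai e after a consonant, before a consonant other than r, m, n, p, b, f, v.
Applying these to Vumiran 'gamido':
  gamido → kamido   (g→k word-initially before a back vowel)
  kamido → kamedo   (i→e after a consonant, before a consonant other than r, m, n, p, b, f, v)
So the Takai cognate is 'kamedo'.

kamedo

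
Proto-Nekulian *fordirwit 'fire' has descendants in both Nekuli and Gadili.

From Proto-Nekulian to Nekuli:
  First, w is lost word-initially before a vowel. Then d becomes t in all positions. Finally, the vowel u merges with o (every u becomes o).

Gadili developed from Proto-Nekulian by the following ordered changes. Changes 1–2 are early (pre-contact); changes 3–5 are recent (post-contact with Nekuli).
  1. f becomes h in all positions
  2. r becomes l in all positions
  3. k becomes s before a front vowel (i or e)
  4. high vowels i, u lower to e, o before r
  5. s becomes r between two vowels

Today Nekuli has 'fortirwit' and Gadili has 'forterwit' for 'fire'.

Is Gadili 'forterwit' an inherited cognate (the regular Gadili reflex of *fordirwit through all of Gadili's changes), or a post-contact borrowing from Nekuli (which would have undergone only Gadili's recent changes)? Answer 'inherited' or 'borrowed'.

borrowed

If inherited, *fordirwit would pass through all of Gadili's changes:
Gadili: *fordirwit
  fordirwit → hordirwit   [unconditioned shift]
  hordirwit → holdilwit   [unconditioned shift]
  holdilwit (rule 3 does not apply)
  holdilwit (rule 4 does not apply)
  holdilwit (rule 5 does not apply)
  giving Gadili holdilwit.
If borrowed from Nekuli 'fortirwit' after the early changes, it would undergo only the recent ones:
  rule 3 (palatalisation): no change (fortirwit)
  rule 4 (pre-rhotic lowering): fortirwit → forterwit
  rule 5 (rhotacism): no change (forterwit)
  ⇒ as a loan: forterwit
Gadili 'forterwit' matches the loan outcome 'forterwit', not the inherited 'holdilwit' — it skipped the early Gadili changes, so it was borrowed from Nekuli.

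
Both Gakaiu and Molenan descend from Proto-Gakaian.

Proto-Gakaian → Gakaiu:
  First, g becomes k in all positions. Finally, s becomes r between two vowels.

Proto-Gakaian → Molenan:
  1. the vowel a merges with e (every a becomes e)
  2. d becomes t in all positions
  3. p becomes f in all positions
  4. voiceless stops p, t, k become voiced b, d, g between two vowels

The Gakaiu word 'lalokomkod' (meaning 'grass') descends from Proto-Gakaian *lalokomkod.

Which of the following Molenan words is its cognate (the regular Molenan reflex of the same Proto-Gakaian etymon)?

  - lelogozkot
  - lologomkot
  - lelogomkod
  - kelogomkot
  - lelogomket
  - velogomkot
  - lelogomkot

Molenan: *lalokomkod > lelokomkod > lelokomkot > lelogomkot  (by vowel merger, unconditioned shift, intervocalic voicing)
The other candidates each miss or misapply at least one Molenan change.

lelogomkot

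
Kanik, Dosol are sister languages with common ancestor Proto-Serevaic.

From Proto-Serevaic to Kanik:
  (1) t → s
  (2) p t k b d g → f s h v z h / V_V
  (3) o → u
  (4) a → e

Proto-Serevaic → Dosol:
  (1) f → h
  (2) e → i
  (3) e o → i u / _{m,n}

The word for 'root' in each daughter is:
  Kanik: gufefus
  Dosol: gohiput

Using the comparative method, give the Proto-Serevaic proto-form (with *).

Position 2: Kanik has u, Dosol has o. Dosol preserves o here (none of its changes turn any other segment into o), so the proto-segment is *o.
Position 7: Kanik has s, Dosol has t. Dosol preserves t here (none of its changes turn any other segment into t), so the proto-segment is *t.
Verify the candidate proto-form against each daughter:
Kanik: *gofeput > gofepus > gofefus > gufefus  (by unconditioned shift, intervocalic lenition, vowel merger)
Dosol: *gofeput > goheput > gohiput  (by unconditioned shift, vowel merger)
No other proto-form is consistent with every reflex, so the reconstruction is *gofeput.

*gofeput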